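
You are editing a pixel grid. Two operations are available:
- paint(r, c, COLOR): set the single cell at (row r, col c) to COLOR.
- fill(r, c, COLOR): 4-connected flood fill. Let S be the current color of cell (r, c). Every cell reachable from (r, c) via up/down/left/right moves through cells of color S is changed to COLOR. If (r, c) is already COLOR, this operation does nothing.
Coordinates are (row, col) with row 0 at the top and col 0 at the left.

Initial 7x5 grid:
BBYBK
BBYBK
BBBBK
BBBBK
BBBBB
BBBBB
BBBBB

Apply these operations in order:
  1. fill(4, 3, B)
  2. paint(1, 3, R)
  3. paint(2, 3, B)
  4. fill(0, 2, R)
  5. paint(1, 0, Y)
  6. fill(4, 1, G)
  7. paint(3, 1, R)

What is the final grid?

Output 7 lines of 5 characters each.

Answer: GGRBK
YGRRK
GGGGK
GRGGK
GGGGG
GGGGG
GGGGG

Derivation:
After op 1 fill(4,3,B) [0 cells changed]:
BBYBK
BBYBK
BBBBK
BBBBK
BBBBB
BBBBB
BBBBB
After op 2 paint(1,3,R):
BBYBK
BBYRK
BBBBK
BBBBK
BBBBB
BBBBB
BBBBB
After op 3 paint(2,3,B):
BBYBK
BBYRK
BBBBK
BBBBK
BBBBB
BBBBB
BBBBB
After op 4 fill(0,2,R) [2 cells changed]:
BBRBK
BBRRK
BBBBK
BBBBK
BBBBB
BBBBB
BBBBB
After op 5 paint(1,0,Y):
BBRBK
YBRRK
BBBBK
BBBBK
BBBBB
BBBBB
BBBBB
After op 6 fill(4,1,G) [26 cells changed]:
GGRBK
YGRRK
GGGGK
GGGGK
GGGGG
GGGGG
GGGGG
After op 7 paint(3,1,R):
GGRBK
YGRRK
GGGGK
GRGGK
GGGGG
GGGGG
GGGGG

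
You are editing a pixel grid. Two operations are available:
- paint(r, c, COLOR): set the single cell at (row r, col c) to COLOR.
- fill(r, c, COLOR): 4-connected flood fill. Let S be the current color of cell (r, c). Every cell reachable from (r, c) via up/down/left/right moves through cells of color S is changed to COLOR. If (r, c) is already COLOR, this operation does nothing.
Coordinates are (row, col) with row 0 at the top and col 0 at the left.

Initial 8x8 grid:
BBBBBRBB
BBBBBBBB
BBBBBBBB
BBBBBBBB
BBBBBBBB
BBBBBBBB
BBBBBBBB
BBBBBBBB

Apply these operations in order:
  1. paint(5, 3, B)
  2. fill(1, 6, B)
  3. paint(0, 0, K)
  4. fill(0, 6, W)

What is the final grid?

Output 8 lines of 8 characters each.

Answer: KWWWWRWW
WWWWWWWW
WWWWWWWW
WWWWWWWW
WWWWWWWW
WWWWWWWW
WWWWWWWW
WWWWWWWW

Derivation:
After op 1 paint(5,3,B):
BBBBBRBB
BBBBBBBB
BBBBBBBB
BBBBBBBB
BBBBBBBB
BBBBBBBB
BBBBBBBB
BBBBBBBB
After op 2 fill(1,6,B) [0 cells changed]:
BBBBBRBB
BBBBBBBB
BBBBBBBB
BBBBBBBB
BBBBBBBB
BBBBBBBB
BBBBBBBB
BBBBBBBB
After op 3 paint(0,0,K):
KBBBBRBB
BBBBBBBB
BBBBBBBB
BBBBBBBB
BBBBBBBB
BBBBBBBB
BBBBBBBB
BBBBBBBB
After op 4 fill(0,6,W) [62 cells changed]:
KWWWWRWW
WWWWWWWW
WWWWWWWW
WWWWWWWW
WWWWWWWW
WWWWWWWW
WWWWWWWW
WWWWWWWW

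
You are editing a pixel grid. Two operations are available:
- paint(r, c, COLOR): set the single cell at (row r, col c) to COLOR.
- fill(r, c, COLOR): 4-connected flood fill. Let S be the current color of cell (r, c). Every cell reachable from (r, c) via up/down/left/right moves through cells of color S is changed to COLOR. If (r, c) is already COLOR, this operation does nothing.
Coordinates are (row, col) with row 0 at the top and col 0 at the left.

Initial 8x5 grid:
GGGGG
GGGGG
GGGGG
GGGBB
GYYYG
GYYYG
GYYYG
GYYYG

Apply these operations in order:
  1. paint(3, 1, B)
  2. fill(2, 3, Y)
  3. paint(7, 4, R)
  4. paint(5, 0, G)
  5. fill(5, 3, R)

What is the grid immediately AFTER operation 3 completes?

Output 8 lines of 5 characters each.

After op 1 paint(3,1,B):
GGGGG
GGGGG
GGGGG
GBGBB
GYYYG
GYYYG
GYYYG
GYYYG
After op 2 fill(2,3,Y) [21 cells changed]:
YYYYY
YYYYY
YYYYY
YBYBB
YYYYG
YYYYG
YYYYG
YYYYG
After op 3 paint(7,4,R):
YYYYY
YYYYY
YYYYY
YBYBB
YYYYG
YYYYG
YYYYG
YYYYR

Answer: YYYYY
YYYYY
YYYYY
YBYBB
YYYYG
YYYYG
YYYYG
YYYYR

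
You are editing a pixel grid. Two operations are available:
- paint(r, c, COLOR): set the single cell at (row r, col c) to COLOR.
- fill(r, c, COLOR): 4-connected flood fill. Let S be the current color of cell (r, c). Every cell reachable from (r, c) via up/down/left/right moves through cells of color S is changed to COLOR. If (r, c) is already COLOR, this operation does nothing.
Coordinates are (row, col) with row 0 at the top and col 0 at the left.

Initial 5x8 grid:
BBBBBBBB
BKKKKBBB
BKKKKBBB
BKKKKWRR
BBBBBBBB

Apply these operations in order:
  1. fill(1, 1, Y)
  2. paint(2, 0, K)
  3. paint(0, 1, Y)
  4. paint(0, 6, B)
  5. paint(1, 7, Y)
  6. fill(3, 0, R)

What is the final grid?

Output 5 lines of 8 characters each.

After op 1 fill(1,1,Y) [12 cells changed]:
BBBBBBBB
BYYYYBBB
BYYYYBBB
BYYYYWRR
BBBBBBBB
After op 2 paint(2,0,K):
BBBBBBBB
BYYYYBBB
KYYYYBBB
BYYYYWRR
BBBBBBBB
After op 3 paint(0,1,Y):
BYBBBBBB
BYYYYBBB
KYYYYBBB
BYYYYWRR
BBBBBBBB
After op 4 paint(0,6,B):
BYBBBBBB
BYYYYBBB
KYYYYBBB
BYYYYWRR
BBBBBBBB
After op 5 paint(1,7,Y):
BYBBBBBB
BYYYYBBY
KYYYYBBB
BYYYYWRR
BBBBBBBB
After op 6 fill(3,0,R) [9 cells changed]:
BYBBBBBB
BYYYYBBY
KYYYYBBB
RYYYYWRR
RRRRRRRR

Answer: BYBBBBBB
BYYYYBBY
KYYYYBBB
RYYYYWRR
RRRRRRRR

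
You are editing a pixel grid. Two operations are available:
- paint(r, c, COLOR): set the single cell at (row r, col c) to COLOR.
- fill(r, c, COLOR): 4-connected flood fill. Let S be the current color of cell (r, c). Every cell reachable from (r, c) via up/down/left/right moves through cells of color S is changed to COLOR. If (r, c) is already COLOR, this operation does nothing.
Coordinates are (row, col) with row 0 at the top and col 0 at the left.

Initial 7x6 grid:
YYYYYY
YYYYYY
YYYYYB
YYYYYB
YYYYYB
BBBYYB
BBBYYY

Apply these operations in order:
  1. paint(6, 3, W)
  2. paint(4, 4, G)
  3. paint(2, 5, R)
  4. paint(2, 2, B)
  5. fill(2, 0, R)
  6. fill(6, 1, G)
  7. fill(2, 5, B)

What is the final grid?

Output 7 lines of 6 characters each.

After op 1 paint(6,3,W):
YYYYYY
YYYYYY
YYYYYB
YYYYYB
YYYYYB
BBBYYB
BBBWYY
After op 2 paint(4,4,G):
YYYYYY
YYYYYY
YYYYYB
YYYYYB
YYYYGB
BBBYYB
BBBWYY
After op 3 paint(2,5,R):
YYYYYY
YYYYYY
YYYYYR
YYYYYB
YYYYGB
BBBYYB
BBBWYY
After op 4 paint(2,2,B):
YYYYYY
YYYYYY
YYBYYR
YYYYYB
YYYYGB
BBBYYB
BBBWYY
After op 5 fill(2,0,R) [29 cells changed]:
RRRRRR
RRRRRR
RRBRRR
RRRRRB
RRRRGB
BBBRRB
BBBWRR
After op 6 fill(6,1,G) [6 cells changed]:
RRRRRR
RRRRRR
RRBRRR
RRRRRB
RRRRGB
GGGRRB
GGGWRR
After op 7 fill(2,5,B) [30 cells changed]:
BBBBBB
BBBBBB
BBBBBB
BBBBBB
BBBBGB
GGGBBB
GGGWBB

Answer: BBBBBB
BBBBBB
BBBBBB
BBBBBB
BBBBGB
GGGBBB
GGGWBB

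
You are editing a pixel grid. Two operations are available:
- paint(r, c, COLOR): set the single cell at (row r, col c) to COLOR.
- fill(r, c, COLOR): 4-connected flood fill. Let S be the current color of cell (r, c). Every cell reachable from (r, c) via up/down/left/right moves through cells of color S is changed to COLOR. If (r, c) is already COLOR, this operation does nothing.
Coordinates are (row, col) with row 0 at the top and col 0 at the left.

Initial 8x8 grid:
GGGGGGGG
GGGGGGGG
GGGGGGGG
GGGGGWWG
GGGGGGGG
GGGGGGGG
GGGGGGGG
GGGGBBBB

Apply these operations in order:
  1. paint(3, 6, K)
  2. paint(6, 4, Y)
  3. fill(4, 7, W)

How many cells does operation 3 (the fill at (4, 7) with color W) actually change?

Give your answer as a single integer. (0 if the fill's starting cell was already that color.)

After op 1 paint(3,6,K):
GGGGGGGG
GGGGGGGG
GGGGGGGG
GGGGGWKG
GGGGGGGG
GGGGGGGG
GGGGGGGG
GGGGBBBB
After op 2 paint(6,4,Y):
GGGGGGGG
GGGGGGGG
GGGGGGGG
GGGGGWKG
GGGGGGGG
GGGGGGGG
GGGGYGGG
GGGGBBBB
After op 3 fill(4,7,W) [57 cells changed]:
WWWWWWWW
WWWWWWWW
WWWWWWWW
WWWWWWKW
WWWWWWWW
WWWWWWWW
WWWWYWWW
WWWWBBBB

Answer: 57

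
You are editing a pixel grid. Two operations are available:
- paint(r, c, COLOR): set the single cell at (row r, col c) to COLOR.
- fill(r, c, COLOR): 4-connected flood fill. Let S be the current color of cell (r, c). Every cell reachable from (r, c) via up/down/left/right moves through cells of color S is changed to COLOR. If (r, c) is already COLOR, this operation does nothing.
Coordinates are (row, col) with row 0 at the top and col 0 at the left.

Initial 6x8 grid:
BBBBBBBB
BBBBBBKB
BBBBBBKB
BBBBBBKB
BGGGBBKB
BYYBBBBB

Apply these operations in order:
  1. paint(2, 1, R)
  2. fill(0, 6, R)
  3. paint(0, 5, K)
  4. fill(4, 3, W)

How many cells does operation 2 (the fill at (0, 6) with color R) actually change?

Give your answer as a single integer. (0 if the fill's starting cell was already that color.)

Answer: 38

Derivation:
After op 1 paint(2,1,R):
BBBBBBBB
BBBBBBKB
BRBBBBKB
BBBBBBKB
BGGGBBKB
BYYBBBBB
After op 2 fill(0,6,R) [38 cells changed]:
RRRRRRRR
RRRRRRKR
RRRRRRKR
RRRRRRKR
RGGGRRKR
RYYRRRRR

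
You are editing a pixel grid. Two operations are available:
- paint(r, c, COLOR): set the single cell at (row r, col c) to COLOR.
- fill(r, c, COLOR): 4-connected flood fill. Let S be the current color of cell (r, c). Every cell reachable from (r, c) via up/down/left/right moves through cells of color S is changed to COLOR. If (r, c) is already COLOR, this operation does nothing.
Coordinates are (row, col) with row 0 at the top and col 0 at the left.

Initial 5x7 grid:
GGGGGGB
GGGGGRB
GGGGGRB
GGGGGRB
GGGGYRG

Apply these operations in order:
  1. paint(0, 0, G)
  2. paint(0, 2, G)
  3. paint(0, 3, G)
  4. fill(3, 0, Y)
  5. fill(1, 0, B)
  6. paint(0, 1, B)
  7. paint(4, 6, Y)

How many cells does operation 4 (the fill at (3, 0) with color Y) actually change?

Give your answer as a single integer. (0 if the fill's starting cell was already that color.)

Answer: 25

Derivation:
After op 1 paint(0,0,G):
GGGGGGB
GGGGGRB
GGGGGRB
GGGGGRB
GGGGYRG
After op 2 paint(0,2,G):
GGGGGGB
GGGGGRB
GGGGGRB
GGGGGRB
GGGGYRG
After op 3 paint(0,3,G):
GGGGGGB
GGGGGRB
GGGGGRB
GGGGGRB
GGGGYRG
After op 4 fill(3,0,Y) [25 cells changed]:
YYYYYYB
YYYYYRB
YYYYYRB
YYYYYRB
YYYYYRG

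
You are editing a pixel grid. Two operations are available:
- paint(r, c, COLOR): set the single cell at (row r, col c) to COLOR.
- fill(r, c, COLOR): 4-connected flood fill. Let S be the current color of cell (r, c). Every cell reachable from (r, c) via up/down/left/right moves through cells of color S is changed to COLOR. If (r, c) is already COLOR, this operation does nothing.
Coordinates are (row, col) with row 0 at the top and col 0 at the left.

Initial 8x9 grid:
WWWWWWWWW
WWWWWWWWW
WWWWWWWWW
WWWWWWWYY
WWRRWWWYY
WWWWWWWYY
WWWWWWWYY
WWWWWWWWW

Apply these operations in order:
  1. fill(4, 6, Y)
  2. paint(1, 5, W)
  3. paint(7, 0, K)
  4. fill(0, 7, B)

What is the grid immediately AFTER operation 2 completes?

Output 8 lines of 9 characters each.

After op 1 fill(4,6,Y) [62 cells changed]:
YYYYYYYYY
YYYYYYYYY
YYYYYYYYY
YYYYYYYYY
YYRRYYYYY
YYYYYYYYY
YYYYYYYYY
YYYYYYYYY
After op 2 paint(1,5,W):
YYYYYYYYY
YYYYYWYYY
YYYYYYYYY
YYYYYYYYY
YYRRYYYYY
YYYYYYYYY
YYYYYYYYY
YYYYYYYYY

Answer: YYYYYYYYY
YYYYYWYYY
YYYYYYYYY
YYYYYYYYY
YYRRYYYYY
YYYYYYYYY
YYYYYYYYY
YYYYYYYYY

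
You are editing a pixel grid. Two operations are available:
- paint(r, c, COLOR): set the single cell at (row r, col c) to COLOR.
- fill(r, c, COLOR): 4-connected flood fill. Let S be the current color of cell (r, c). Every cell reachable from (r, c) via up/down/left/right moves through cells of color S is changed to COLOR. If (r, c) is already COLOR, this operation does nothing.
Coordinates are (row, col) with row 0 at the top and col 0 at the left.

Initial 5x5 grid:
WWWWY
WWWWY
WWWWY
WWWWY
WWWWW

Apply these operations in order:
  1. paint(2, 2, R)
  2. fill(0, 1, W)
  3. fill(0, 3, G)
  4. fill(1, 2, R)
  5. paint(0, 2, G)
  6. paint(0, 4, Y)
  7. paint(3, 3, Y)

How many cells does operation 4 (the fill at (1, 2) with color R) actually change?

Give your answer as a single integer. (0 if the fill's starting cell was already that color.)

Answer: 20

Derivation:
After op 1 paint(2,2,R):
WWWWY
WWWWY
WWRWY
WWWWY
WWWWW
After op 2 fill(0,1,W) [0 cells changed]:
WWWWY
WWWWY
WWRWY
WWWWY
WWWWW
After op 3 fill(0,3,G) [20 cells changed]:
GGGGY
GGGGY
GGRGY
GGGGY
GGGGG
After op 4 fill(1,2,R) [20 cells changed]:
RRRRY
RRRRY
RRRRY
RRRRY
RRRRR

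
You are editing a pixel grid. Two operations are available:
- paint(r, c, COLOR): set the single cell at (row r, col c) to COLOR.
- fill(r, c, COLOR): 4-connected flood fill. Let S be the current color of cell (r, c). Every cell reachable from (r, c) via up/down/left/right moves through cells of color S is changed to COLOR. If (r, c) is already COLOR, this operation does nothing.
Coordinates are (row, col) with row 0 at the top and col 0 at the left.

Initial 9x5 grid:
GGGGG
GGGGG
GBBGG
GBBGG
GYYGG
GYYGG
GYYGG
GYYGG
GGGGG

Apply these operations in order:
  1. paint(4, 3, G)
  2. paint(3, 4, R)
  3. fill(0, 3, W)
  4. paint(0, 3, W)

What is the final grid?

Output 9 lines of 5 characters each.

Answer: WWWWW
WWWWW
WBBWW
WBBWR
WYYWW
WYYWW
WYYWW
WYYWW
WWWWW

Derivation:
After op 1 paint(4,3,G):
GGGGG
GGGGG
GBBGG
GBBGG
GYYGG
GYYGG
GYYGG
GYYGG
GGGGG
After op 2 paint(3,4,R):
GGGGG
GGGGG
GBBGG
GBBGR
GYYGG
GYYGG
GYYGG
GYYGG
GGGGG
After op 3 fill(0,3,W) [32 cells changed]:
WWWWW
WWWWW
WBBWW
WBBWR
WYYWW
WYYWW
WYYWW
WYYWW
WWWWW
After op 4 paint(0,3,W):
WWWWW
WWWWW
WBBWW
WBBWR
WYYWW
WYYWW
WYYWW
WYYWW
WWWWW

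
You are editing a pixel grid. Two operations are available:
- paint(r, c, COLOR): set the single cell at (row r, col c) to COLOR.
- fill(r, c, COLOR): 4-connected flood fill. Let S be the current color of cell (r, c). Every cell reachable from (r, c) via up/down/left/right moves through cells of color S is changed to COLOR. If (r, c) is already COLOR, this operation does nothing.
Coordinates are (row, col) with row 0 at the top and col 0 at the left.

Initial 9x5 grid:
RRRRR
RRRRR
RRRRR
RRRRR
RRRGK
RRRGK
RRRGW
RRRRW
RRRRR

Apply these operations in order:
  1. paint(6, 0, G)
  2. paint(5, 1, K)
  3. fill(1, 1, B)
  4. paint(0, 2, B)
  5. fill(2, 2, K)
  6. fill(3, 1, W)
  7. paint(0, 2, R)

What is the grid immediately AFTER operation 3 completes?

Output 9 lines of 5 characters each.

Answer: BBBBB
BBBBB
BBBBB
BBBBB
BBBGK
BKBGK
GBBGW
BBBBW
BBBBB

Derivation:
After op 1 paint(6,0,G):
RRRRR
RRRRR
RRRRR
RRRRR
RRRGK
RRRGK
GRRGW
RRRRW
RRRRR
After op 2 paint(5,1,K):
RRRRR
RRRRR
RRRRR
RRRRR
RRRGK
RKRGK
GRRGW
RRRRW
RRRRR
After op 3 fill(1,1,B) [36 cells changed]:
BBBBB
BBBBB
BBBBB
BBBBB
BBBGK
BKBGK
GBBGW
BBBBW
BBBBB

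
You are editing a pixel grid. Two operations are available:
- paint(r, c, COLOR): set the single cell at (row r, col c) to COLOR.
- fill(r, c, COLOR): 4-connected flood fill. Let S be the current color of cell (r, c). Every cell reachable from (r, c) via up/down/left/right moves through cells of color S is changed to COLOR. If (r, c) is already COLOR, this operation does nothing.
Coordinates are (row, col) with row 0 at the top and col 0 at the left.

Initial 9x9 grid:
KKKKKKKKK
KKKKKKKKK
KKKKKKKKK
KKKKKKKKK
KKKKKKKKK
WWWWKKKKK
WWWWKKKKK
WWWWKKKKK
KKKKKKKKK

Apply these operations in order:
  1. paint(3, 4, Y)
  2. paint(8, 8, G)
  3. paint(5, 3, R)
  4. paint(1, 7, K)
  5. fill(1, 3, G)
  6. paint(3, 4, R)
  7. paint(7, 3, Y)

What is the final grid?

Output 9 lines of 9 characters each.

Answer: GGGGGGGGG
GGGGGGGGG
GGGGGGGGG
GGGGRGGGG
GGGGGGGGG
WWWRGGGGG
WWWWGGGGG
WWWYGGGGG
GGGGGGGGG

Derivation:
After op 1 paint(3,4,Y):
KKKKKKKKK
KKKKKKKKK
KKKKKKKKK
KKKKYKKKK
KKKKKKKKK
WWWWKKKKK
WWWWKKKKK
WWWWKKKKK
KKKKKKKKK
After op 2 paint(8,8,G):
KKKKKKKKK
KKKKKKKKK
KKKKKKKKK
KKKKYKKKK
KKKKKKKKK
WWWWKKKKK
WWWWKKKKK
WWWWKKKKK
KKKKKKKKG
After op 3 paint(5,3,R):
KKKKKKKKK
KKKKKKKKK
KKKKKKKKK
KKKKYKKKK
KKKKKKKKK
WWWRKKKKK
WWWWKKKKK
WWWWKKKKK
KKKKKKKKG
After op 4 paint(1,7,K):
KKKKKKKKK
KKKKKKKKK
KKKKKKKKK
KKKKYKKKK
KKKKKKKKK
WWWRKKKKK
WWWWKKKKK
WWWWKKKKK
KKKKKKKKG
After op 5 fill(1,3,G) [67 cells changed]:
GGGGGGGGG
GGGGGGGGG
GGGGGGGGG
GGGGYGGGG
GGGGGGGGG
WWWRGGGGG
WWWWGGGGG
WWWWGGGGG
GGGGGGGGG
After op 6 paint(3,4,R):
GGGGGGGGG
GGGGGGGGG
GGGGGGGGG
GGGGRGGGG
GGGGGGGGG
WWWRGGGGG
WWWWGGGGG
WWWWGGGGG
GGGGGGGGG
After op 7 paint(7,3,Y):
GGGGGGGGG
GGGGGGGGG
GGGGGGGGG
GGGGRGGGG
GGGGGGGGG
WWWRGGGGG
WWWWGGGGG
WWWYGGGGG
GGGGGGGGG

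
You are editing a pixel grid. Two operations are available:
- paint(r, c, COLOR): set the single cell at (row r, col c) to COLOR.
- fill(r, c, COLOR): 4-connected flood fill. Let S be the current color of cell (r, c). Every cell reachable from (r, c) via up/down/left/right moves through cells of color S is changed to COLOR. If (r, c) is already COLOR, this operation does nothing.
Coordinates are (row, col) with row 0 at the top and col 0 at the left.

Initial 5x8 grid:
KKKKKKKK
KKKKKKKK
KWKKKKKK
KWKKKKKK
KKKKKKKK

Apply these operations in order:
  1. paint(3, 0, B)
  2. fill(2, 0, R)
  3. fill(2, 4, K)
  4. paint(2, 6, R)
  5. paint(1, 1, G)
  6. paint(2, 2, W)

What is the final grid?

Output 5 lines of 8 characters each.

Answer: KKKKKKKK
KGKKKKKK
KWWKKKRK
BWKKKKKK
KKKKKKKK

Derivation:
After op 1 paint(3,0,B):
KKKKKKKK
KKKKKKKK
KWKKKKKK
BWKKKKKK
KKKKKKKK
After op 2 fill(2,0,R) [37 cells changed]:
RRRRRRRR
RRRRRRRR
RWRRRRRR
BWRRRRRR
RRRRRRRR
After op 3 fill(2,4,K) [37 cells changed]:
KKKKKKKK
KKKKKKKK
KWKKKKKK
BWKKKKKK
KKKKKKKK
After op 4 paint(2,6,R):
KKKKKKKK
KKKKKKKK
KWKKKKRK
BWKKKKKK
KKKKKKKK
After op 5 paint(1,1,G):
KKKKKKKK
KGKKKKKK
KWKKKKRK
BWKKKKKK
KKKKKKKK
After op 6 paint(2,2,W):
KKKKKKKK
KGKKKKKK
KWWKKKRK
BWKKKKKK
KKKKKKKK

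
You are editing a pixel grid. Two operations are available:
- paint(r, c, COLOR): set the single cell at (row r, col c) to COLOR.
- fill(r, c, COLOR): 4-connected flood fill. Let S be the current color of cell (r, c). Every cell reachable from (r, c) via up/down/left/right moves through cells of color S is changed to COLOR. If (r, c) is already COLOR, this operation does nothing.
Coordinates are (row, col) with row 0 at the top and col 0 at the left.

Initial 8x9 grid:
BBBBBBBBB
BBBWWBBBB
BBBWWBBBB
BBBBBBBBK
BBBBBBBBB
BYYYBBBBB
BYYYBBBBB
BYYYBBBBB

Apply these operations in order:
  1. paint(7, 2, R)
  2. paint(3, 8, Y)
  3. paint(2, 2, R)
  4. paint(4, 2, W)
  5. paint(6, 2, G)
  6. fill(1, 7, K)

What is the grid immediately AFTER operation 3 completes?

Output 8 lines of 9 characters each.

Answer: BBBBBBBBB
BBBWWBBBB
BBRWWBBBB
BBBBBBBBY
BBBBBBBBB
BYYYBBBBB
BYYYBBBBB
BYRYBBBBB

Derivation:
After op 1 paint(7,2,R):
BBBBBBBBB
BBBWWBBBB
BBBWWBBBB
BBBBBBBBK
BBBBBBBBB
BYYYBBBBB
BYYYBBBBB
BYRYBBBBB
After op 2 paint(3,8,Y):
BBBBBBBBB
BBBWWBBBB
BBBWWBBBB
BBBBBBBBY
BBBBBBBBB
BYYYBBBBB
BYYYBBBBB
BYRYBBBBB
After op 3 paint(2,2,R):
BBBBBBBBB
BBBWWBBBB
BBRWWBBBB
BBBBBBBBY
BBBBBBBBB
BYYYBBBBB
BYYYBBBBB
BYRYBBBBB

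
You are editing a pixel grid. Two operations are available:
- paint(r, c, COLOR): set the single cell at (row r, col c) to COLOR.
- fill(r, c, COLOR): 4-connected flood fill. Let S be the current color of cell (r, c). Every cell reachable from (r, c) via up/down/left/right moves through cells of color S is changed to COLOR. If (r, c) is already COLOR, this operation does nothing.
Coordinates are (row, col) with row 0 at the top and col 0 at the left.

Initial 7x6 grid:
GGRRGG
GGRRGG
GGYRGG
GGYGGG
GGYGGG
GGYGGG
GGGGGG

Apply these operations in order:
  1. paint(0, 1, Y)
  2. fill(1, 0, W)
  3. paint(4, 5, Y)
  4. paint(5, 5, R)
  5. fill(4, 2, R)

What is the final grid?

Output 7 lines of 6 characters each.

Answer: WYRRWW
WWRRWW
WWRRWW
WWRWWW
WWRWWY
WWRWWR
WWWWWW

Derivation:
After op 1 paint(0,1,Y):
GYRRGG
GGRRGG
GGYRGG
GGYGGG
GGYGGG
GGYGGG
GGGGGG
After op 2 fill(1,0,W) [32 cells changed]:
WYRRWW
WWRRWW
WWYRWW
WWYWWW
WWYWWW
WWYWWW
WWWWWW
After op 3 paint(4,5,Y):
WYRRWW
WWRRWW
WWYRWW
WWYWWW
WWYWWY
WWYWWW
WWWWWW
After op 4 paint(5,5,R):
WYRRWW
WWRRWW
WWYRWW
WWYWWW
WWYWWY
WWYWWR
WWWWWW
After op 5 fill(4,2,R) [4 cells changed]:
WYRRWW
WWRRWW
WWRRWW
WWRWWW
WWRWWY
WWRWWR
WWWWWW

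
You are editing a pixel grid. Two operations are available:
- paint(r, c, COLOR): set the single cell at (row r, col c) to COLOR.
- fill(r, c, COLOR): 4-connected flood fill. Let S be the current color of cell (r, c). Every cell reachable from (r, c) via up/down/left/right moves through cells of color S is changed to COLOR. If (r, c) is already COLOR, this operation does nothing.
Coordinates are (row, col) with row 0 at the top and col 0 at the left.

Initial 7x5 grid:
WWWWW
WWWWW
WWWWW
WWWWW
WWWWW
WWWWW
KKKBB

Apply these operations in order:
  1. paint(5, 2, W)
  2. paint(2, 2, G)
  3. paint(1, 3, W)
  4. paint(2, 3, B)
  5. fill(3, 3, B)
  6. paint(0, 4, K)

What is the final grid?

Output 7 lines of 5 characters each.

After op 1 paint(5,2,W):
WWWWW
WWWWW
WWWWW
WWWWW
WWWWW
WWWWW
KKKBB
After op 2 paint(2,2,G):
WWWWW
WWWWW
WWGWW
WWWWW
WWWWW
WWWWW
KKKBB
After op 3 paint(1,3,W):
WWWWW
WWWWW
WWGWW
WWWWW
WWWWW
WWWWW
KKKBB
After op 4 paint(2,3,B):
WWWWW
WWWWW
WWGBW
WWWWW
WWWWW
WWWWW
KKKBB
After op 5 fill(3,3,B) [28 cells changed]:
BBBBB
BBBBB
BBGBB
BBBBB
BBBBB
BBBBB
KKKBB
After op 6 paint(0,4,K):
BBBBK
BBBBB
BBGBB
BBBBB
BBBBB
BBBBB
KKKBB

Answer: BBBBK
BBBBB
BBGBB
BBBBB
BBBBB
BBBBB
KKKBB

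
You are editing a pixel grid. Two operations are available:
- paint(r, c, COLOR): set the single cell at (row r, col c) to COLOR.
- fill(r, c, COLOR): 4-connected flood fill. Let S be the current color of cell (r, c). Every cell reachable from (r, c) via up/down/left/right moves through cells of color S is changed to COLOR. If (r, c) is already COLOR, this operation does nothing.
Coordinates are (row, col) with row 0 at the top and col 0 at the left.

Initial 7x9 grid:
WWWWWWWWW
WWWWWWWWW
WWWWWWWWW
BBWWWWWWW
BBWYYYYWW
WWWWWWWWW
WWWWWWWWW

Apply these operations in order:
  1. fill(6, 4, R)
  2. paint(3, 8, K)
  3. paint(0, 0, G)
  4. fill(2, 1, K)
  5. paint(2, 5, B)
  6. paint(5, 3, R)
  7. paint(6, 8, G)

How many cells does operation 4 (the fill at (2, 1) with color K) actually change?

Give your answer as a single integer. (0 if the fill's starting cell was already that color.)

Answer: 53

Derivation:
After op 1 fill(6,4,R) [55 cells changed]:
RRRRRRRRR
RRRRRRRRR
RRRRRRRRR
BBRRRRRRR
BBRYYYYRR
RRRRRRRRR
RRRRRRRRR
After op 2 paint(3,8,K):
RRRRRRRRR
RRRRRRRRR
RRRRRRRRR
BBRRRRRRK
BBRYYYYRR
RRRRRRRRR
RRRRRRRRR
After op 3 paint(0,0,G):
GRRRRRRRR
RRRRRRRRR
RRRRRRRRR
BBRRRRRRK
BBRYYYYRR
RRRRRRRRR
RRRRRRRRR
After op 4 fill(2,1,K) [53 cells changed]:
GKKKKKKKK
KKKKKKKKK
KKKKKKKKK
BBKKKKKKK
BBKYYYYKK
KKKKKKKKK
KKKKKKKKK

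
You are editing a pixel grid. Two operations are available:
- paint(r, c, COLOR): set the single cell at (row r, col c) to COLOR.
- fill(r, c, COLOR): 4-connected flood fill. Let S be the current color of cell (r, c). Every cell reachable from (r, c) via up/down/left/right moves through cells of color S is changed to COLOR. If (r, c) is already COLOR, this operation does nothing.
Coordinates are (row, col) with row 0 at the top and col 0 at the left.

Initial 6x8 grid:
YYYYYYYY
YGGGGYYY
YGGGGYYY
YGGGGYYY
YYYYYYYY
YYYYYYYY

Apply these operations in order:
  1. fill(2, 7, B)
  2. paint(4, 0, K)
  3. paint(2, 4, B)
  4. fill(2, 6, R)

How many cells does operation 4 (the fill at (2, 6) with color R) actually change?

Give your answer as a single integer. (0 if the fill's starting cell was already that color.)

Answer: 36

Derivation:
After op 1 fill(2,7,B) [36 cells changed]:
BBBBBBBB
BGGGGBBB
BGGGGBBB
BGGGGBBB
BBBBBBBB
BBBBBBBB
After op 2 paint(4,0,K):
BBBBBBBB
BGGGGBBB
BGGGGBBB
BGGGGBBB
KBBBBBBB
BBBBBBBB
After op 3 paint(2,4,B):
BBBBBBBB
BGGGGBBB
BGGGBBBB
BGGGGBBB
KBBBBBBB
BBBBBBBB
After op 4 fill(2,6,R) [36 cells changed]:
RRRRRRRR
RGGGGRRR
RGGGRRRR
RGGGGRRR
KRRRRRRR
RRRRRRRR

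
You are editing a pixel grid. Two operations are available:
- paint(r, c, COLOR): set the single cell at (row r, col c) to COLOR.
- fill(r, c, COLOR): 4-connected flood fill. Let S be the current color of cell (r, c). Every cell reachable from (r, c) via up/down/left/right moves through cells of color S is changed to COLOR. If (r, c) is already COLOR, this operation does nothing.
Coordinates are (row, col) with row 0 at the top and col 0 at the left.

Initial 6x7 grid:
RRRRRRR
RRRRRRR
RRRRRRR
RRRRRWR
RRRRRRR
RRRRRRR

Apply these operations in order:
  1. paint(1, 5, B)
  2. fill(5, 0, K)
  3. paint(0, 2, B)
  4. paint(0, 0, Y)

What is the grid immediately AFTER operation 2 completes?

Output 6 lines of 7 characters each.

After op 1 paint(1,5,B):
RRRRRRR
RRRRRBR
RRRRRRR
RRRRRWR
RRRRRRR
RRRRRRR
After op 2 fill(5,0,K) [40 cells changed]:
KKKKKKK
KKKKKBK
KKKKKKK
KKKKKWK
KKKKKKK
KKKKKKK

Answer: KKKKKKK
KKKKKBK
KKKKKKK
KKKKKWK
KKKKKKK
KKKKKKK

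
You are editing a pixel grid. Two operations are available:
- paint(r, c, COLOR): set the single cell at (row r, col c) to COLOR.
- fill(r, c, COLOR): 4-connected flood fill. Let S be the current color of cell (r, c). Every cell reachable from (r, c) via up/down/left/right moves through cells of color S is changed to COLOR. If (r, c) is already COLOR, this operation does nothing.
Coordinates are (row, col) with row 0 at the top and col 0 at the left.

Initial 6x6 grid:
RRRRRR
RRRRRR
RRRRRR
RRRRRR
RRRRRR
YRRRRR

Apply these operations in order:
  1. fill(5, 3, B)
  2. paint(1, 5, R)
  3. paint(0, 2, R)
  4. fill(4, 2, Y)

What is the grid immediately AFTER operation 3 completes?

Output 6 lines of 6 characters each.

Answer: BBRBBB
BBBBBR
BBBBBB
BBBBBB
BBBBBB
YBBBBB

Derivation:
After op 1 fill(5,3,B) [35 cells changed]:
BBBBBB
BBBBBB
BBBBBB
BBBBBB
BBBBBB
YBBBBB
After op 2 paint(1,5,R):
BBBBBB
BBBBBR
BBBBBB
BBBBBB
BBBBBB
YBBBBB
After op 3 paint(0,2,R):
BBRBBB
BBBBBR
BBBBBB
BBBBBB
BBBBBB
YBBBBB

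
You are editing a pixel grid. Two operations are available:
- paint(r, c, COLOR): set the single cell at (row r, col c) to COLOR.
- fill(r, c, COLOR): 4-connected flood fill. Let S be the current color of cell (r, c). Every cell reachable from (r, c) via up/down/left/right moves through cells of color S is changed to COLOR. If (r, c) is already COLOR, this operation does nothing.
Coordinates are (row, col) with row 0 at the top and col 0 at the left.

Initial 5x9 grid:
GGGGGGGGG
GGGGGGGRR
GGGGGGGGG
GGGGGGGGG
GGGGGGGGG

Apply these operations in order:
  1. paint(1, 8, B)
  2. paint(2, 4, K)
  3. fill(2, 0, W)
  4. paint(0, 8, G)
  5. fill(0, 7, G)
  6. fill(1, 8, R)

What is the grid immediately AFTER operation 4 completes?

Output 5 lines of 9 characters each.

After op 1 paint(1,8,B):
GGGGGGGGG
GGGGGGGRB
GGGGGGGGG
GGGGGGGGG
GGGGGGGGG
After op 2 paint(2,4,K):
GGGGGGGGG
GGGGGGGRB
GGGGKGGGG
GGGGGGGGG
GGGGGGGGG
After op 3 fill(2,0,W) [42 cells changed]:
WWWWWWWWW
WWWWWWWRB
WWWWKWWWW
WWWWWWWWW
WWWWWWWWW
After op 4 paint(0,8,G):
WWWWWWWWG
WWWWWWWRB
WWWWKWWWW
WWWWWWWWW
WWWWWWWWW

Answer: WWWWWWWWG
WWWWWWWRB
WWWWKWWWW
WWWWWWWWW
WWWWWWWWW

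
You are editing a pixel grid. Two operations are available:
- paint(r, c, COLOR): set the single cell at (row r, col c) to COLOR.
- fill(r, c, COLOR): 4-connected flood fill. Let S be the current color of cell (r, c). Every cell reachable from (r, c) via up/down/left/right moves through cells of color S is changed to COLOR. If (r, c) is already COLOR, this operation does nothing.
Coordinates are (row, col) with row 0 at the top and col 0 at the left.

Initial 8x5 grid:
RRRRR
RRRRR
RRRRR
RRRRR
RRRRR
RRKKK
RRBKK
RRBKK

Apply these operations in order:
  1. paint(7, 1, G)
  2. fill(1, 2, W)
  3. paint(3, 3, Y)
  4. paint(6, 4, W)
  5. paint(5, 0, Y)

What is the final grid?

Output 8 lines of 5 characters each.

Answer: WWWWW
WWWWW
WWWWW
WWWYW
WWWWW
YWKKK
WWBKW
WGBKK

Derivation:
After op 1 paint(7,1,G):
RRRRR
RRRRR
RRRRR
RRRRR
RRRRR
RRKKK
RRBKK
RGBKK
After op 2 fill(1,2,W) [30 cells changed]:
WWWWW
WWWWW
WWWWW
WWWWW
WWWWW
WWKKK
WWBKK
WGBKK
After op 3 paint(3,3,Y):
WWWWW
WWWWW
WWWWW
WWWYW
WWWWW
WWKKK
WWBKK
WGBKK
After op 4 paint(6,4,W):
WWWWW
WWWWW
WWWWW
WWWYW
WWWWW
WWKKK
WWBKW
WGBKK
After op 5 paint(5,0,Y):
WWWWW
WWWWW
WWWWW
WWWYW
WWWWW
YWKKK
WWBKW
WGBKK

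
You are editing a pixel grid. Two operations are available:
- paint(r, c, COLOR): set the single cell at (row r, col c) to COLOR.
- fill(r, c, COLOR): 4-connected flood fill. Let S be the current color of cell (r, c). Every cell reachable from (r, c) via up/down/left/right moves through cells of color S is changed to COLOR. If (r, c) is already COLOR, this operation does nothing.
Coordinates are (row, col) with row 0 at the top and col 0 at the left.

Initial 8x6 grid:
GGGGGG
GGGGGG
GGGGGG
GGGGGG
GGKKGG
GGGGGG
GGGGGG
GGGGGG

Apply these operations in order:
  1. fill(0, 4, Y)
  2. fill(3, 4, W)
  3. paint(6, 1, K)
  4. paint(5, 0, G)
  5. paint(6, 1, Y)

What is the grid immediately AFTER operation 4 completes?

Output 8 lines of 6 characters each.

After op 1 fill(0,4,Y) [46 cells changed]:
YYYYYY
YYYYYY
YYYYYY
YYYYYY
YYKKYY
YYYYYY
YYYYYY
YYYYYY
After op 2 fill(3,4,W) [46 cells changed]:
WWWWWW
WWWWWW
WWWWWW
WWWWWW
WWKKWW
WWWWWW
WWWWWW
WWWWWW
After op 3 paint(6,1,K):
WWWWWW
WWWWWW
WWWWWW
WWWWWW
WWKKWW
WWWWWW
WKWWWW
WWWWWW
After op 4 paint(5,0,G):
WWWWWW
WWWWWW
WWWWWW
WWWWWW
WWKKWW
GWWWWW
WKWWWW
WWWWWW

Answer: WWWWWW
WWWWWW
WWWWWW
WWWWWW
WWKKWW
GWWWWW
WKWWWW
WWWWWW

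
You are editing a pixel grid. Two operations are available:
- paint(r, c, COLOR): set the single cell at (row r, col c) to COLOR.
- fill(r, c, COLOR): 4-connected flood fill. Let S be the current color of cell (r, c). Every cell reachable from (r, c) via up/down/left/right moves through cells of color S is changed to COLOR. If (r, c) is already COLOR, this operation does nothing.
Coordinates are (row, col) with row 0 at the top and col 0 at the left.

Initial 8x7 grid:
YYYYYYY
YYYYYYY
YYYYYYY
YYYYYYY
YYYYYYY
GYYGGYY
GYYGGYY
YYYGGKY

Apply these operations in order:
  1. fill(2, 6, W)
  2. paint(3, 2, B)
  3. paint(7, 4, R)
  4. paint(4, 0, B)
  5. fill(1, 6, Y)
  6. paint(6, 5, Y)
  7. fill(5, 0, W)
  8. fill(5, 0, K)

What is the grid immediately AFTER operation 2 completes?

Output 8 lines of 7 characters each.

After op 1 fill(2,6,W) [47 cells changed]:
WWWWWWW
WWWWWWW
WWWWWWW
WWWWWWW
WWWWWWW
GWWGGWW
GWWGGWW
WWWGGKW
After op 2 paint(3,2,B):
WWWWWWW
WWWWWWW
WWWWWWW
WWBWWWW
WWWWWWW
GWWGGWW
GWWGGWW
WWWGGKW

Answer: WWWWWWW
WWWWWWW
WWWWWWW
WWBWWWW
WWWWWWW
GWWGGWW
GWWGGWW
WWWGGKW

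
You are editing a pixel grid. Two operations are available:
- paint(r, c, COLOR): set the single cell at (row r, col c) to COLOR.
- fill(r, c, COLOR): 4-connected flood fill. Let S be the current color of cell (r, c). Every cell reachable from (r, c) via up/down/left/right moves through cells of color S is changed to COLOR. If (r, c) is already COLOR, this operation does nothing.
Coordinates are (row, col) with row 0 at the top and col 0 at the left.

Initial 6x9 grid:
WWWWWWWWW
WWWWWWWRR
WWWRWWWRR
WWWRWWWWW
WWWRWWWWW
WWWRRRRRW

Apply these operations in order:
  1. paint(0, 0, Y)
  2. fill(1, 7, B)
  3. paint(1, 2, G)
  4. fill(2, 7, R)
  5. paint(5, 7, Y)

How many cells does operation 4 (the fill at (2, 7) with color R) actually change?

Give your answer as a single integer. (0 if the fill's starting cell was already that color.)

After op 1 paint(0,0,Y):
YWWWWWWWW
WWWWWWWRR
WWWRWWWRR
WWWRWWWWW
WWWRWWWWW
WWWRRRRRW
After op 2 fill(1,7,B) [4 cells changed]:
YWWWWWWWW
WWWWWWWBB
WWWRWWWBB
WWWRWWWWW
WWWRWWWWW
WWWRRRRRW
After op 3 paint(1,2,G):
YWWWWWWWW
WWGWWWWBB
WWWRWWWBB
WWWRWWWWW
WWWRWWWWW
WWWRRRRRW
After op 4 fill(2,7,R) [4 cells changed]:
YWWWWWWWW
WWGWWWWRR
WWWRWWWRR
WWWRWWWWW
WWWRWWWWW
WWWRRRRRW

Answer: 4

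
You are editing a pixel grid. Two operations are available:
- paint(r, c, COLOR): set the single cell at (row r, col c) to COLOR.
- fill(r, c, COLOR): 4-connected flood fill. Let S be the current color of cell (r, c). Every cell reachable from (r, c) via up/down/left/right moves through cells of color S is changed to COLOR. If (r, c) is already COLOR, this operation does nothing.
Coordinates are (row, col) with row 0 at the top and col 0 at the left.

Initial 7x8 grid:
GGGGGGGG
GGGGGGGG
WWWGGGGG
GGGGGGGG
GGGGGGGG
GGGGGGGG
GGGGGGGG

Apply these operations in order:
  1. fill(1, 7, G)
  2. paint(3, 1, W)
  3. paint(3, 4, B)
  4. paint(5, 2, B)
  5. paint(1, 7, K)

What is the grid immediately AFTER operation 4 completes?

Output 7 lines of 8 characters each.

Answer: GGGGGGGG
GGGGGGGG
WWWGGGGG
GWGGBGGG
GGGGGGGG
GGBGGGGG
GGGGGGGG

Derivation:
After op 1 fill(1,7,G) [0 cells changed]:
GGGGGGGG
GGGGGGGG
WWWGGGGG
GGGGGGGG
GGGGGGGG
GGGGGGGG
GGGGGGGG
After op 2 paint(3,1,W):
GGGGGGGG
GGGGGGGG
WWWGGGGG
GWGGGGGG
GGGGGGGG
GGGGGGGG
GGGGGGGG
After op 3 paint(3,4,B):
GGGGGGGG
GGGGGGGG
WWWGGGGG
GWGGBGGG
GGGGGGGG
GGGGGGGG
GGGGGGGG
After op 4 paint(5,2,B):
GGGGGGGG
GGGGGGGG
WWWGGGGG
GWGGBGGG
GGGGGGGG
GGBGGGGG
GGGGGGGG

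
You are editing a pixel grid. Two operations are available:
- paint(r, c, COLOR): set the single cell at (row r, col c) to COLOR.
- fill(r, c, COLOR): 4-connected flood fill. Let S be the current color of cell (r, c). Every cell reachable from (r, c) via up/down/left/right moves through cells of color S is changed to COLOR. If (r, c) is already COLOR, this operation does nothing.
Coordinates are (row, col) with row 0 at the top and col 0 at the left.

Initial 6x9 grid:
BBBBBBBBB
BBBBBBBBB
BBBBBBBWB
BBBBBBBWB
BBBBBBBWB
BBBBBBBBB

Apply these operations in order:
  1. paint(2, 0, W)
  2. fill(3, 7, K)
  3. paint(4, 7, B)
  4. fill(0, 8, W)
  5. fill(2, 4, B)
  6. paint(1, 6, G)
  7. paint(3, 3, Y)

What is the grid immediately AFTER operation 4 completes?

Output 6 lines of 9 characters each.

Answer: WWWWWWWWW
WWWWWWWWW
WWWWWWWKW
WWWWWWWKW
WWWWWWWWW
WWWWWWWWW

Derivation:
After op 1 paint(2,0,W):
BBBBBBBBB
BBBBBBBBB
WBBBBBBWB
BBBBBBBWB
BBBBBBBWB
BBBBBBBBB
After op 2 fill(3,7,K) [3 cells changed]:
BBBBBBBBB
BBBBBBBBB
WBBBBBBKB
BBBBBBBKB
BBBBBBBKB
BBBBBBBBB
After op 3 paint(4,7,B):
BBBBBBBBB
BBBBBBBBB
WBBBBBBKB
BBBBBBBKB
BBBBBBBBB
BBBBBBBBB
After op 4 fill(0,8,W) [51 cells changed]:
WWWWWWWWW
WWWWWWWWW
WWWWWWWKW
WWWWWWWKW
WWWWWWWWW
WWWWWWWWW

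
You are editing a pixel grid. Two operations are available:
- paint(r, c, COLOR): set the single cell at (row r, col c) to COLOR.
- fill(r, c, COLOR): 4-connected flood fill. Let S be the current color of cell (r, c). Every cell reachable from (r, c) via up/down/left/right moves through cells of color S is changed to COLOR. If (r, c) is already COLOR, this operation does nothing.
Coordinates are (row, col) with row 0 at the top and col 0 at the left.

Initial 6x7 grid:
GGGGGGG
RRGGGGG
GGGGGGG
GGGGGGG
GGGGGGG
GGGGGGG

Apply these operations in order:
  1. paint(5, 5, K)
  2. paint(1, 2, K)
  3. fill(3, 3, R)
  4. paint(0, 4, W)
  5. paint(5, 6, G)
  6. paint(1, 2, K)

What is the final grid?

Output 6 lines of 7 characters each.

After op 1 paint(5,5,K):
GGGGGGG
RRGGGGG
GGGGGGG
GGGGGGG
GGGGGGG
GGGGGKG
After op 2 paint(1,2,K):
GGGGGGG
RRKGGGG
GGGGGGG
GGGGGGG
GGGGGGG
GGGGGKG
After op 3 fill(3,3,R) [38 cells changed]:
RRRRRRR
RRKRRRR
RRRRRRR
RRRRRRR
RRRRRRR
RRRRRKR
After op 4 paint(0,4,W):
RRRRWRR
RRKRRRR
RRRRRRR
RRRRRRR
RRRRRRR
RRRRRKR
After op 5 paint(5,6,G):
RRRRWRR
RRKRRRR
RRRRRRR
RRRRRRR
RRRRRRR
RRRRRKG
After op 6 paint(1,2,K):
RRRRWRR
RRKRRRR
RRRRRRR
RRRRRRR
RRRRRRR
RRRRRKG

Answer: RRRRWRR
RRKRRRR
RRRRRRR
RRRRRRR
RRRRRRR
RRRRRKG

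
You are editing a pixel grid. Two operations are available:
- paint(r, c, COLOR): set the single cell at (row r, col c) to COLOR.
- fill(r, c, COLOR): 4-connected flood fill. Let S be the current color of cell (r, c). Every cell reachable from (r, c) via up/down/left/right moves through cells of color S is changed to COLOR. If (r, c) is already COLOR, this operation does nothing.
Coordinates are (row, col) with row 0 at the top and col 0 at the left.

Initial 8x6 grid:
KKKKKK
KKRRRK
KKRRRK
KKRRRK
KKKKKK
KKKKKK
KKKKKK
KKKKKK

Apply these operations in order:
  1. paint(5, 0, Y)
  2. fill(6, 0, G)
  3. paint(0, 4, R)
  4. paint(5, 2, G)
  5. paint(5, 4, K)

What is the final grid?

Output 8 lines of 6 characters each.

After op 1 paint(5,0,Y):
KKKKKK
KKRRRK
KKRRRK
KKRRRK
KKKKKK
YKKKKK
KKKKKK
KKKKKK
After op 2 fill(6,0,G) [38 cells changed]:
GGGGGG
GGRRRG
GGRRRG
GGRRRG
GGGGGG
YGGGGG
GGGGGG
GGGGGG
After op 3 paint(0,4,R):
GGGGRG
GGRRRG
GGRRRG
GGRRRG
GGGGGG
YGGGGG
GGGGGG
GGGGGG
After op 4 paint(5,2,G):
GGGGRG
GGRRRG
GGRRRG
GGRRRG
GGGGGG
YGGGGG
GGGGGG
GGGGGG
After op 5 paint(5,4,K):
GGGGRG
GGRRRG
GGRRRG
GGRRRG
GGGGGG
YGGGKG
GGGGGG
GGGGGG

Answer: GGGGRG
GGRRRG
GGRRRG
GGRRRG
GGGGGG
YGGGKG
GGGGGG
GGGGGG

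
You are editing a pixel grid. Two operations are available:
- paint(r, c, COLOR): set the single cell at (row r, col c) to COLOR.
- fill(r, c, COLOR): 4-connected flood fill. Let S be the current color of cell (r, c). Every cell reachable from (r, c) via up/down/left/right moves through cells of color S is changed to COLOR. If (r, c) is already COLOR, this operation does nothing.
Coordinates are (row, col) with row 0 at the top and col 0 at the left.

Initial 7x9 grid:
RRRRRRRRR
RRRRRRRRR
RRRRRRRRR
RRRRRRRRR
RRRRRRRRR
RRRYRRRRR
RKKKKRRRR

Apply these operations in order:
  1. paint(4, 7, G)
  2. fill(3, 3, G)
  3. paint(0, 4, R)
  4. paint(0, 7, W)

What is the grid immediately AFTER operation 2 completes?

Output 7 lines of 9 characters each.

After op 1 paint(4,7,G):
RRRRRRRRR
RRRRRRRRR
RRRRRRRRR
RRRRRRRRR
RRRRRRRGR
RRRYRRRRR
RKKKKRRRR
After op 2 fill(3,3,G) [57 cells changed]:
GGGGGGGGG
GGGGGGGGG
GGGGGGGGG
GGGGGGGGG
GGGGGGGGG
GGGYGGGGG
GKKKKGGGG

Answer: GGGGGGGGG
GGGGGGGGG
GGGGGGGGG
GGGGGGGGG
GGGGGGGGG
GGGYGGGGG
GKKKKGGGG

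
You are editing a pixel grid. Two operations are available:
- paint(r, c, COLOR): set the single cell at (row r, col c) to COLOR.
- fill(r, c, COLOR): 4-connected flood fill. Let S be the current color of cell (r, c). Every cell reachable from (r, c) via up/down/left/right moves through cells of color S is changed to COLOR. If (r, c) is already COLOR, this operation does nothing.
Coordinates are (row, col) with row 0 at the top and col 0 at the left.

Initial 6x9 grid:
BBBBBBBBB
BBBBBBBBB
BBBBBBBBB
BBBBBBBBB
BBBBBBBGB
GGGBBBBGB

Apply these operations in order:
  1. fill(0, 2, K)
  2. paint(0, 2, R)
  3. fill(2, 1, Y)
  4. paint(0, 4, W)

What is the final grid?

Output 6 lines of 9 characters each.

Answer: YYRYWYYYY
YYYYYYYYY
YYYYYYYYY
YYYYYYYYY
YYYYYYYGY
GGGYYYYGY

Derivation:
After op 1 fill(0,2,K) [49 cells changed]:
KKKKKKKKK
KKKKKKKKK
KKKKKKKKK
KKKKKKKKK
KKKKKKKGK
GGGKKKKGK
After op 2 paint(0,2,R):
KKRKKKKKK
KKKKKKKKK
KKKKKKKKK
KKKKKKKKK
KKKKKKKGK
GGGKKKKGK
After op 3 fill(2,1,Y) [48 cells changed]:
YYRYYYYYY
YYYYYYYYY
YYYYYYYYY
YYYYYYYYY
YYYYYYYGY
GGGYYYYGY
After op 4 paint(0,4,W):
YYRYWYYYY
YYYYYYYYY
YYYYYYYYY
YYYYYYYYY
YYYYYYYGY
GGGYYYYGY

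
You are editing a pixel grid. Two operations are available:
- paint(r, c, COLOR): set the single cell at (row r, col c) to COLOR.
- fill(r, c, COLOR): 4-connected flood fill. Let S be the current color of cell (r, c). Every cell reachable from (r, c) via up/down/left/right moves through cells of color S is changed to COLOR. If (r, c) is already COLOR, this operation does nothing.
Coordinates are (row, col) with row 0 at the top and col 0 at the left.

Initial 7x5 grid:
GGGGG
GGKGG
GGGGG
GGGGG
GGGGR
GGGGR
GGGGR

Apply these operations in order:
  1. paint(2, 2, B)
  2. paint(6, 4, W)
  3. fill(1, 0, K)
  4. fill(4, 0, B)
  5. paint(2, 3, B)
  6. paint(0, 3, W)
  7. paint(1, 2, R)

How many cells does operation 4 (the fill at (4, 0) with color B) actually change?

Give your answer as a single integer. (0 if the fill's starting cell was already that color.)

After op 1 paint(2,2,B):
GGGGG
GGKGG
GGBGG
GGGGG
GGGGR
GGGGR
GGGGR
After op 2 paint(6,4,W):
GGGGG
GGKGG
GGBGG
GGGGG
GGGGR
GGGGR
GGGGW
After op 3 fill(1,0,K) [30 cells changed]:
KKKKK
KKKKK
KKBKK
KKKKK
KKKKR
KKKKR
KKKKW
After op 4 fill(4,0,B) [31 cells changed]:
BBBBB
BBBBB
BBBBB
BBBBB
BBBBR
BBBBR
BBBBW

Answer: 31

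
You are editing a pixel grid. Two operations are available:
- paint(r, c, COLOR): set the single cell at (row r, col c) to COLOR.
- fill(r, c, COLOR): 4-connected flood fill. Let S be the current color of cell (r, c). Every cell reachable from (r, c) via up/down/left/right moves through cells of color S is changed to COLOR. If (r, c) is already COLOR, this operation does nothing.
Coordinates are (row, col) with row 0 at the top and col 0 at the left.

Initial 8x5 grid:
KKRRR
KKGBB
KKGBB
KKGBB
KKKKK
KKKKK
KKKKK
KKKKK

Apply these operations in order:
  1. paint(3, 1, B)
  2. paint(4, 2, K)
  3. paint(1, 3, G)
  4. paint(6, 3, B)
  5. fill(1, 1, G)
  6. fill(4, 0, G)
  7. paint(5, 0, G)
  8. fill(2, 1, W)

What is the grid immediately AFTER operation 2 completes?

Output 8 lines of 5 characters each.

After op 1 paint(3,1,B):
KKRRR
KKGBB
KKGBB
KBGBB
KKKKK
KKKKK
KKKKK
KKKKK
After op 2 paint(4,2,K):
KKRRR
KKGBB
KKGBB
KBGBB
KKKKK
KKKKK
KKKKK
KKKKK

Answer: KKRRR
KKGBB
KKGBB
KBGBB
KKKKK
KKKKK
KKKKK
KKKKK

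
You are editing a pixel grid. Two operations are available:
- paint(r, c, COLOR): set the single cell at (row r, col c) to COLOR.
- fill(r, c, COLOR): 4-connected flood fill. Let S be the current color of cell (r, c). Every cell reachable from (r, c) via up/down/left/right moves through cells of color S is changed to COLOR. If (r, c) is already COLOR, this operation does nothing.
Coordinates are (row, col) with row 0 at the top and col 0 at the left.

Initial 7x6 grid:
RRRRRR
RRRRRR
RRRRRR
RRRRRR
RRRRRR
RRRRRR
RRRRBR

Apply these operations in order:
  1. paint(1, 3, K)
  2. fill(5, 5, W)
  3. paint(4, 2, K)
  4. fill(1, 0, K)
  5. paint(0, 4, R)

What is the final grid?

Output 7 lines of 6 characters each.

After op 1 paint(1,3,K):
RRRRRR
RRRKRR
RRRRRR
RRRRRR
RRRRRR
RRRRRR
RRRRBR
After op 2 fill(5,5,W) [40 cells changed]:
WWWWWW
WWWKWW
WWWWWW
WWWWWW
WWWWWW
WWWWWW
WWWWBW
After op 3 paint(4,2,K):
WWWWWW
WWWKWW
WWWWWW
WWWWWW
WWKWWW
WWWWWW
WWWWBW
After op 4 fill(1,0,K) [39 cells changed]:
KKKKKK
KKKKKK
KKKKKK
KKKKKK
KKKKKK
KKKKKK
KKKKBK
After op 5 paint(0,4,R):
KKKKRK
KKKKKK
KKKKKK
KKKKKK
KKKKKK
KKKKKK
KKKKBK

Answer: KKKKRK
KKKKKK
KKKKKK
KKKKKK
KKKKKK
KKKKKK
KKKKBK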